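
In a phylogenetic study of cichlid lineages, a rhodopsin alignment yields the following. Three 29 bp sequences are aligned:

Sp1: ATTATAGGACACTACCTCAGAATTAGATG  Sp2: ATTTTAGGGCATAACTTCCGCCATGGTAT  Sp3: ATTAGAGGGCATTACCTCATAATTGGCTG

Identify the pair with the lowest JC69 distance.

Sp1–Sp2: 13/29 differ, p = 0.448, d = 0.683.
Sp1–Sp3: 6/29 differ, p = 0.207, d = 0.242.
Sp2–Sp3: 12/29 differ, p = 0.414, d = 0.602.
The smallest distance is between Sp1 and Sp3.

Sp1 and Sp3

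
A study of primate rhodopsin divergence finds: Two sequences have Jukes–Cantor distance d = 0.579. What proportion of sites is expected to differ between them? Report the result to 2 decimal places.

p = (3/4)(1 − e^(−4d/3)) = 0.75 × (1 − e^(-0.772)) = 0.75 × (1 − 0.462088) = 0.403434.

0.40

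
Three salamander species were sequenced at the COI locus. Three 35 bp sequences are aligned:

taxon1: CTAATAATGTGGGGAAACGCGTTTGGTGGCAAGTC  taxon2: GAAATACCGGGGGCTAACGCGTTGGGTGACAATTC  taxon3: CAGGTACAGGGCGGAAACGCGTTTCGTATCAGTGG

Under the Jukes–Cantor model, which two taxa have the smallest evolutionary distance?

taxon1 and taxon2

taxon1–taxon2: 10/35 differ, p = 0.286, d = 0.360.
taxon1–taxon3: 14/35 differ, p = 0.400, d = 0.572.
taxon2–taxon3: 14/35 differ, p = 0.400, d = 0.572.
The smallest distance is between taxon1 and taxon2.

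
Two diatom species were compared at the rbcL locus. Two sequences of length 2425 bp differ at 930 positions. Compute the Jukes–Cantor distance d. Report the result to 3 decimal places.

0.537

p = 930/2425 ≈ 0.383505.
d = −(3/4) ln(1 − 4p/3) = −0.75 ln(1 − 0.51134) = −0.75 ln(0.48866)
  = −0.75 × (-0.716088) = 0.537066 substitutions/site.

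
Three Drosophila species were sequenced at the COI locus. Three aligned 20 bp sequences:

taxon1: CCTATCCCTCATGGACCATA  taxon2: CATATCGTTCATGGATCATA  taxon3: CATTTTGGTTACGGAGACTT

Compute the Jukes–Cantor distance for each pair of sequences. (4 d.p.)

taxon1–taxon2: 4/20 sites differ → p = 0.2, d = −0.75 ln(1 − 0.266667) = 0.232617 ≈ 0.2326.
taxon1–taxon3: 11/20 sites differ → p = 0.55, d = −0.75 ln(1 − 0.733333) = 0.991316 ≈ 0.9913.
taxon2–taxon3: 9/20 sites differ → p = 0.45, d = −0.75 ln(1 − 0.6) = 0.687218 ≈ 0.6872.

d(taxon1,taxon2) = 0.2326, d(taxon1,taxon3) = 0.9913, d(taxon2,taxon3) = 0.6872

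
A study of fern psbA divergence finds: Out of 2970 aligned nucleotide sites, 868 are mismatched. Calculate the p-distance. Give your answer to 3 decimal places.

p = 868/2970 = 0.292255… ≈ 0.292 (to 3 d.p.).

0.292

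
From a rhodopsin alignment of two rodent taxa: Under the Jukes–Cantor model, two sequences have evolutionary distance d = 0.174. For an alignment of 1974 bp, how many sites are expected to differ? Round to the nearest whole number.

Invert JC69: p = (3/4)(1 − e^(−4d/3)) = 0.75 × (1 − e^(-0.232)) = 0.75 × (1 − 0.792946) = 0.155291.
Expected differing sites = pL ≈ 0.155291 × 1974 = 306.544434 ≈ 307.

307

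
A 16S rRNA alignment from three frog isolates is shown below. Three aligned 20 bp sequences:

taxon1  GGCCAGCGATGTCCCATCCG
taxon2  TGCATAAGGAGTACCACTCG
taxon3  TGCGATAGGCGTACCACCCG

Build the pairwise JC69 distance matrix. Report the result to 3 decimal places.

d(taxon1,taxon2) = 0.824, d(taxon1,taxon3) = 0.572, d(taxon2,taxon3) = 0.304

taxon1–taxon2: 10/20 sites differ → p = 0.5, d = −0.75 ln(1 − 0.666667) = 0.823960 ≈ 0.824.
taxon1–taxon3: 8/20 sites differ → p = 0.4, d = −0.75 ln(1 − 0.533333) = 0.571605 ≈ 0.572.
taxon2–taxon3: 5/20 sites differ → p = 0.25, d = −0.75 ln(1 − 0.333333) = 0.304098 ≈ 0.304.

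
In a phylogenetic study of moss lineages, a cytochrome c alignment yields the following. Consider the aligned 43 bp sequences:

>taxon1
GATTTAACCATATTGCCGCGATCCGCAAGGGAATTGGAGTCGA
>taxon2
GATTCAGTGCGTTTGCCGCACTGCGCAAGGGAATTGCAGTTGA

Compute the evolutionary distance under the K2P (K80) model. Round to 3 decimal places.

Of 43 sites, 5 differences are transitions and 7 are transversions, so P = 5/43 ≈ 0.116279 and Q = 7/43 ≈ 0.162791.
Under the Kimura two-parameter model, d = −½ ln(1 − 2P − Q) − ¼ ln(1 − 2Q).
1 − 2P − Q = 0.604651, giving −½ ln(0.604651) = 0.251552.
1 − 2Q = 0.674418, giving −¼ ln(0.674418) = 0.098476.
d = 0.251552 + 0.098476 = 0.350028.

0.350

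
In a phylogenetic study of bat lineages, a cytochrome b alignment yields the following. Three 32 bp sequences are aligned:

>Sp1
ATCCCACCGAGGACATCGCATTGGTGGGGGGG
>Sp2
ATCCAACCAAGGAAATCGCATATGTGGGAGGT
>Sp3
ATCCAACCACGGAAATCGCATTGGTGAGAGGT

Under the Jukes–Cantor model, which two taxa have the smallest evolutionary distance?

Sp2 and Sp3

Sp1–Sp2: 7/32 differ, p = 0.219, d = 0.259.
Sp1–Sp3: 7/32 differ, p = 0.219, d = 0.259.
Sp2–Sp3: 4/32 differ, p = 0.125, d = 0.137.
The smallest distance is between Sp2 and Sp3.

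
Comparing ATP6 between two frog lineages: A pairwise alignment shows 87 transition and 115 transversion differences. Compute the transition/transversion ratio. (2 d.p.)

0.76

R = 87/115 = 0.756521… ≈ 0.76 (to 2 d.p.).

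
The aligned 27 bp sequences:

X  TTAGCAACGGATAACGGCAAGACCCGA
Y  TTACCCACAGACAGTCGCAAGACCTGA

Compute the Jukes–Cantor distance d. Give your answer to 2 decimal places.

The sequences differ at 8 of 27 sites (4, 6, 9, 12, 14, 15, 16, 25), so p = 8/27 ≈ 0.296296.
d = −(3/4) ln(1 − 4p/3) = −0.75 ln(1 − 0.395061) = −0.75 ln(0.604939)
  = −0.75 × (-0.502628) = 0.376971 substitutions/site.

0.38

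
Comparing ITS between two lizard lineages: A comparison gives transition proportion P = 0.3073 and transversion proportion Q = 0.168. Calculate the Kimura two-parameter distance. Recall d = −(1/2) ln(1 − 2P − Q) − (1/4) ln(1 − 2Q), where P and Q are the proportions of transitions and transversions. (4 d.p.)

0.8654

Under the Kimura two-parameter model, d = −½ ln(1 − 2P − Q) − ¼ ln(1 − 2Q).
1 − 2P − Q = 0.2174, giving −½ ln(0.2174) = 0.763008.
1 − 2Q = 0.664, giving −¼ ln(0.664) = 0.102368.
d = 0.763008 + 0.102368 = 0.865376.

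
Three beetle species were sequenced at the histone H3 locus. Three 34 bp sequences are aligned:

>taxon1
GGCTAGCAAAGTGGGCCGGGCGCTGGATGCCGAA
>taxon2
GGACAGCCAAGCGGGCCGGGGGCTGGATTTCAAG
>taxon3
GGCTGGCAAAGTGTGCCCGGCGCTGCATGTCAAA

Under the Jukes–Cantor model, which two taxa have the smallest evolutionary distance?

taxon1–taxon2: 9/34 differ, p = 0.265, d = 0.326.
taxon1–taxon3: 6/34 differ, p = 0.176, d = 0.201.
taxon2–taxon3: 11/34 differ, p = 0.324, d = 0.423.
The smallest distance is between taxon1 and taxon3.

taxon1 and taxon3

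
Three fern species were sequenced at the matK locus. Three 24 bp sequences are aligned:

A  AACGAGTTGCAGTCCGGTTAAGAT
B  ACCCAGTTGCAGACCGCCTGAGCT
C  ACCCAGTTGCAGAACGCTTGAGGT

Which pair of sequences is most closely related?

B and C

A–B: 7/24 differ, p = 0.292, d = 0.369.
A–C: 7/24 differ, p = 0.292, d = 0.369.
B–C: 3/24 differ, p = 0.125, d = 0.137.
The smallest distance is between B and C.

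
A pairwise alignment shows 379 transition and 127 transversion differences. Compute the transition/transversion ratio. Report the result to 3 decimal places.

2.984

R = 379/127 = 2.984251… ≈ 2.984 (to 3 d.p.).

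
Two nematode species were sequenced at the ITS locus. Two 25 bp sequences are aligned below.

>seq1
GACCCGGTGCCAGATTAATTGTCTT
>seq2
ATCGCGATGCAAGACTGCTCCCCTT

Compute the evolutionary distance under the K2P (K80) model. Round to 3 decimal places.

0.697

Of 25 sites, 6 differences are transitions and 5 are transversions, so P = 6/25 = 0.24 and Q = 5/25 = 0.2.
Under the Kimura two-parameter model, d = −½ ln(1 − 2P − Q) − ¼ ln(1 − 2Q).
1 − 2P − Q = 0.32, giving −½ ln(0.32) = 0.569717.
1 − 2Q = 0.6, giving −¼ ln(0.6) = 0.127706.
d = 0.569717 + 0.127706 = 0.697423.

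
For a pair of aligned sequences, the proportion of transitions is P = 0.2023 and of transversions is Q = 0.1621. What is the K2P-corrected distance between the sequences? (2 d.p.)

0.52

Under the Kimura two-parameter model, d = −½ ln(1 − 2P − Q) − ¼ ln(1 − 2Q).
1 − 2P − Q = 0.4333, giving −½ ln(0.4333) = 0.418162.
1 − 2Q = 0.6758, giving −¼ ln(0.6758) = 0.097965.
d = 0.418162 + 0.097965 = 0.516127.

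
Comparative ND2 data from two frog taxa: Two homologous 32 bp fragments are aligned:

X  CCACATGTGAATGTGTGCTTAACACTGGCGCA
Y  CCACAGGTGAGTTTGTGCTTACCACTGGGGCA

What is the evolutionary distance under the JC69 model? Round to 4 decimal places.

The sequences differ at 5 of 32 sites (6, 11, 13, 22, 29), so p = 5/32 = 0.15625.
d = −(3/4) ln(1 − 4p/3) = −0.75 ln(1 − 0.208333) = −0.75 ln(0.791667)
  = −0.75 × (-0.233614) = 0.175211 substitutions/site.

0.1752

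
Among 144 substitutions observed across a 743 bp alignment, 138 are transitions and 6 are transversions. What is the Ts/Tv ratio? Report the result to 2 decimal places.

23.00

R = 138/6 = 23.00.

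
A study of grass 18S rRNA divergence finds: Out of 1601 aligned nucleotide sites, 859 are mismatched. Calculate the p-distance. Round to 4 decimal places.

0.5365

p = 859/1601 = 0.536539… ≈ 0.5365 (to 4 d.p.).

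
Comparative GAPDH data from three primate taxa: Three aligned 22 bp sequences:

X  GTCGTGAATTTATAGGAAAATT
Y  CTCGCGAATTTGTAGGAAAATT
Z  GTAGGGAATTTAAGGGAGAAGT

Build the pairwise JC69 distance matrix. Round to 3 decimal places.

d(X,Y) = 0.151, d(X,Z) = 0.339, d(Y,Z) = 0.497

X–Y: 3/22 sites differ → p ≈ 0.136364, d = −0.75 ln(1 − 0.181819) = 0.150504 ≈ 0.151.
X–Z: 6/22 sites differ → p ≈ 0.272727, d = −0.75 ln(1 − 0.363636) = 0.338988 ≈ 0.339.
Y–Z: 8/22 sites differ → p ≈ 0.363636, d = −0.75 ln(1 − 0.484848) = 0.497470 ≈ 0.497.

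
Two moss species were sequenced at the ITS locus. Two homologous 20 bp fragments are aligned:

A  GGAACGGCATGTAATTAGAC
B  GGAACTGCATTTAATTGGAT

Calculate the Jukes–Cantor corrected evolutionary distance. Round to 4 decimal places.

0.2326

The sequences differ at 4 of 20 sites (6, 11, 17, 20), so p = 4/20 = 0.2.
d = −(3/4) ln(1 − 4p/3) = −0.75 ln(1 − 0.266667) = −0.75 ln(0.733333)
  = −0.75 × (-0.310155) = 0.232616 substitutions/site.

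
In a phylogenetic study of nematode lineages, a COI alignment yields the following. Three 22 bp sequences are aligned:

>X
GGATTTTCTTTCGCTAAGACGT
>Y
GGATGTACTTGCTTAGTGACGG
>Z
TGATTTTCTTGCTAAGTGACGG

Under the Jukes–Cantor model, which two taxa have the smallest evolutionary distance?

Y and Z

X–Y: 9/22 differ, p = 0.409, d = 0.591.
X–Z: 8/22 differ, p = 0.364, d = 0.497.
Y–Z: 4/22 differ, p = 0.182, d = 0.208.
The smallest distance is between Y and Z.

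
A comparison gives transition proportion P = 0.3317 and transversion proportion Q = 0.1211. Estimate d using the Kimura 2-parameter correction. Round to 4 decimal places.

0.8367

Under the Kimura two-parameter model, d = −½ ln(1 − 2P − Q) − ¼ ln(1 − 2Q).
1 − 2P − Q = 0.2155, giving −½ ln(0.2155) = 0.767397.
1 − 2Q = 0.7578, giving −¼ ln(0.7578) = 0.069334.
d = 0.767397 + 0.069334 = 0.836731.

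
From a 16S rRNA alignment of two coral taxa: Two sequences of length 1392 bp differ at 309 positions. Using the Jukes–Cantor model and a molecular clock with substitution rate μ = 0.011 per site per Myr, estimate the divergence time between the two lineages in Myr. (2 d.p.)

p = 309/1392 ≈ 0.221983.
d = −(3/4) ln(1 − 4p/3) = −0.75 ln(1 − 0.295977) = −0.75 ln(0.704023)
  = −0.75 × (-0.350944) = 0.263208 substitutions/site.
Under a molecular clock d = 2μt, so t = d/(2μ) = 0.263208 / (2 × 0.011) = 11.96 Myr.

11.96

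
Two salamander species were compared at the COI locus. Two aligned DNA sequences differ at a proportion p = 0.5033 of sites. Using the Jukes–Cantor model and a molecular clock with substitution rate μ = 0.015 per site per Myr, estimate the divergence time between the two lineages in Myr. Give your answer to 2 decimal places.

27.80

d = −(3/4) ln(1 − 4p/3) = −0.75 ln(1 − 0.671067) = −0.75 ln(0.328933)
  = −0.75 × (-1.111901) = 0.833926 substitutions/site.
Under a molecular clock d = 2μt, so t = d/(2μ) = 0.833926 / (2 × 0.015) = 27.80 Myr.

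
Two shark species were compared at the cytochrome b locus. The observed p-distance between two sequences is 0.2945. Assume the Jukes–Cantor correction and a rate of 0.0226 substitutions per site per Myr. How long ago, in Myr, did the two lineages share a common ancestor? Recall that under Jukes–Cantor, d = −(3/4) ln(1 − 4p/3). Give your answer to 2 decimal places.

d = −(3/4) ln(1 − 4p/3) = −0.75 ln(1 − 0.392667) = −0.75 ln(0.607333)
  = −0.75 × (-0.498678) = 0.374009 substitutions/site.
Under a molecular clock d = 2μt, so t = d/(2μ) = 0.374009 / (2 × 0.0226) = 8.27 Myr.

8.27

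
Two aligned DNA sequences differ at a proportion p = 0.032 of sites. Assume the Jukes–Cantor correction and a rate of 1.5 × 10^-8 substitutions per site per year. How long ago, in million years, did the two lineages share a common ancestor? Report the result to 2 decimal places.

d = −(3/4) ln(1 − 4p/3) = −0.75 ln(1 − 0.042667) = −0.75 ln(0.957333)
  = −0.75 × (-0.043604) = 0.032703 substitutions/site.
Under a molecular clock d = 2μt, so t = d/(2μ) = 0.032703 / (2 × 1.5 × 10^-8) = 1.09 million years.

1.09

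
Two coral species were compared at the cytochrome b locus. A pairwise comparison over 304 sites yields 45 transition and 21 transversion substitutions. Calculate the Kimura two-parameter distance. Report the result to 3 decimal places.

P = 45/304 ≈ 0.148026 and Q = 21/304 ≈ 0.069079.
Under the Kimura two-parameter model, d = −½ ln(1 − 2P − Q) − ¼ ln(1 − 2Q).
1 − 2P − Q = 0.634869, giving −½ ln(0.634869) = 0.227168.
1 − 2Q = 0.861842, giving −¼ ln(0.861842) = 0.037171.
d = 0.227168 + 0.037171 = 0.264339.

0.264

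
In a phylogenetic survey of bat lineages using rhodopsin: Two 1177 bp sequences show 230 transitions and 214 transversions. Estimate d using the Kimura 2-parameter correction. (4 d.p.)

P = 230/1177 ≈ 0.195412 and Q = 214/1177 ≈ 0.181818.
Under the Kimura two-parameter model, d = −½ ln(1 − 2P − Q) − ¼ ln(1 − 2Q).
1 − 2P − Q = 0.427358, giving −½ ln(0.427358) = 0.425067.
1 − 2Q = 0.636364, giving −¼ ln(0.636364) = 0.112996.
d = 0.425067 + 0.112996 = 0.538063.

0.5381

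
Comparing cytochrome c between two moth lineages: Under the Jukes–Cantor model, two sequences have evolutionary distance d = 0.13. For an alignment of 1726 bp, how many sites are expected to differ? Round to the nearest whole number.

206

Invert JC69: p = (3/4)(1 − e^(−4d/3)) = 0.75 × (1 − e^(-0.173333)) = 0.75 × (1 − 0.840858) = 0.119357.
Expected differing sites = pL ≈ 0.119357 × 1726 = 206.010182 ≈ 206.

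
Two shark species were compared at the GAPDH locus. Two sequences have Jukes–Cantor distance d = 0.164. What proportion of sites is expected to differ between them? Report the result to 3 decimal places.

p = (3/4)(1 − e^(−4d/3)) = 0.75 × (1 − e^(-0.218667)) = 0.75 × (1 − 0.803589) = 0.147308.

0.147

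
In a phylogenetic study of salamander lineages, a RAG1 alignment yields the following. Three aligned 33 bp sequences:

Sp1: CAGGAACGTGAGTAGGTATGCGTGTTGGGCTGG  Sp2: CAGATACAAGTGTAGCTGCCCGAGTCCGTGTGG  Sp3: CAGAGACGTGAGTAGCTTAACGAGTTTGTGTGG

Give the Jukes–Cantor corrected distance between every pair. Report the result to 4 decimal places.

d(Sp1,Sp2) = 0.6254, d(Sp1,Sp3) = 0.3882, d(Sp2,Sp3) = 0.3390

Sp1–Sp2: 14/33 sites differ → p ≈ 0.424242, d = −0.75 ln(1 − 0.565656) = 0.625439 ≈ 0.6254.
Sp1–Sp3: 10/33 sites differ → p ≈ 0.30303, d = −0.75 ln(1 − 0.40404) = 0.388186 ≈ 0.3882.
Sp2–Sp3: 9/33 sites differ → p ≈ 0.272727, d = −0.75 ln(1 − 0.363636) = 0.338988 ≈ 0.3390.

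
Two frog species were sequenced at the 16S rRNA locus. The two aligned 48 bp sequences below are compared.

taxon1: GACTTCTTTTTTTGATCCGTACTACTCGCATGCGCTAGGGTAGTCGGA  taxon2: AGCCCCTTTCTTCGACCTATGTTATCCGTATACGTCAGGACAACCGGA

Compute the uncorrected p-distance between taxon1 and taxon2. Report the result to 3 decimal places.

0.438

The sequences differ at 21 of 48 positions.
p = 21/48 = 0.4375 ≈ 0.438 (to 3 d.p.).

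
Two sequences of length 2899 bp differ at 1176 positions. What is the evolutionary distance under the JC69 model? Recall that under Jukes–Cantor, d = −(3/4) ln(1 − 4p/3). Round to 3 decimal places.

0.584

p = 1176/2899 ≈ 0.405657.
d = −(3/4) ln(1 − 4p/3) = −0.75 ln(1 − 0.540876) = −0.75 ln(0.459124)
  = −0.75 × (-0.778435) = 0.583826 substitutions/site.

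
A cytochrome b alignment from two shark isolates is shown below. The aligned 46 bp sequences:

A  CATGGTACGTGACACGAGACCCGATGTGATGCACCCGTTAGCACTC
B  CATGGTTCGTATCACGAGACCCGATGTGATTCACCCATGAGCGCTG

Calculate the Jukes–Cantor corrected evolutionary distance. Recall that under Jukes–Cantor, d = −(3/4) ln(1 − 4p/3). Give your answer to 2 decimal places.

0.20

The sequences differ at 8 of 46 sites (7, 11, 12, 31, 37, 39, 43, 46), so p = 8/46 ≈ 0.173913.
d = −(3/4) ln(1 − 4p/3) = −0.75 ln(1 − 0.231884) = −0.75 ln(0.768116)
  = −0.75 × (-0.263815) = 0.197861 substitutions/site.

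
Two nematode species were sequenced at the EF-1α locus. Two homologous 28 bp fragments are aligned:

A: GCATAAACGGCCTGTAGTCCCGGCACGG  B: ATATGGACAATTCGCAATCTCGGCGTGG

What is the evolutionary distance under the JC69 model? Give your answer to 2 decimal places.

The sequences differ at 14 of 28 sites, so p = 14/28 = 0.5.
d = −(3/4) ln(1 − 4p/3) = −0.75 ln(1 − 0.666667) = −0.75 ln(0.333333)
  = −0.75 × (-1.098613) = 0.823960 substitutions/site.

0.82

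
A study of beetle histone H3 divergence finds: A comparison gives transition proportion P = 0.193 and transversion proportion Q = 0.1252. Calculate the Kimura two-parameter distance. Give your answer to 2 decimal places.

0.43

Under the Kimura two-parameter model, d = −½ ln(1 − 2P − Q) − ¼ ln(1 − 2Q).
1 − 2P − Q = 0.4888, giving −½ ln(0.4888) = 0.357901.
1 − 2Q = 0.7496, giving −¼ ln(0.7496) = 0.072054.
d = 0.357901 + 0.072054 = 0.429955.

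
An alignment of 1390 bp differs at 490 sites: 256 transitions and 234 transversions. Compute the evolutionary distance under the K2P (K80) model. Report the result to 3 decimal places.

P = 256/1390 ≈ 0.184173 and Q = 234/1390 ≈ 0.168345.
Under the Kimura two-parameter model, d = −½ ln(1 − 2P − Q) − ¼ ln(1 − 2Q).
1 − 2P − Q = 0.463309, giving −½ ln(0.463309) = 0.384681.
1 − 2Q = 0.66331, giving −¼ ln(0.66331) = 0.102628.
d = 0.384681 + 0.102628 = 0.487309.

0.487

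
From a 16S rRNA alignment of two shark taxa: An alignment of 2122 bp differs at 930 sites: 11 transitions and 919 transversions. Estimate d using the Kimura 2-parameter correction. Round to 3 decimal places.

0.796

P = 11/2122 ≈ 0.005184 and Q = 919/2122 ≈ 0.433082.
Under the Kimura two-parameter model, d = −½ ln(1 − 2P − Q) − ¼ ln(1 − 2Q).
1 − 2P − Q = 0.55655, giving −½ ln(0.55655) = 0.292999.
1 − 2Q = 0.133836, giving −¼ ln(0.133836) = 0.502785.
d = 0.292999 + 0.502785 = 0.795784.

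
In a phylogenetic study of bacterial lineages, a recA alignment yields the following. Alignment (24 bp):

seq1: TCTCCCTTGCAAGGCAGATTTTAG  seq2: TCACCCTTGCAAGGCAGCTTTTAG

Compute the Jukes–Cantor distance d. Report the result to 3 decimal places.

The sequences differ at 2 of 24 sites (3, 18), so p = 2/24 ≈ 0.083333.
d = −(3/4) ln(1 − 4p/3) = −0.75 ln(1 − 0.111111) = −0.75 ln(0.888889)
  = −0.75 × (-0.117783) = 0.088337 substitutions/site.

0.088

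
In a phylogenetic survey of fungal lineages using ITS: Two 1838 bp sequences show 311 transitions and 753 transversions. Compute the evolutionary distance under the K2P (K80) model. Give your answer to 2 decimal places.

P = 311/1838 ≈ 0.169206 and Q = 753/1838 ≈ 0.409684.
Under the Kimura two-parameter model, d = −½ ln(1 − 2P − Q) − ¼ ln(1 − 2Q).
1 − 2P − Q = 0.251904, giving −½ ln(0.251904) = 0.689354.
1 − 2Q = 0.180632, giving −¼ ln(0.180632) = 0.427823.
d = 0.689354 + 0.427823 = 1.117177.

1.12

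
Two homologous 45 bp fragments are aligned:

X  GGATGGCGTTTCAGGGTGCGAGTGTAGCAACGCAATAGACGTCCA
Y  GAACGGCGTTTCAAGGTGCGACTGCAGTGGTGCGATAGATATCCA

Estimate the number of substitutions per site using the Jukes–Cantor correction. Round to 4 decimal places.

The sequences differ at 12 of 45 sites, so p = 12/45 ≈ 0.266667.
d = −(3/4) ln(1 − 4p/3) = −0.75 ln(1 − 0.355556) = −0.75 ln(0.644444)
  = −0.75 × (-0.439367) = 0.329525 substitutions/site.

0.3295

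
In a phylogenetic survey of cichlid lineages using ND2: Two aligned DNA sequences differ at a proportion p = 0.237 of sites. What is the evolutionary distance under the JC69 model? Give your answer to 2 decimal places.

0.28

d = −(3/4) ln(1 − 4p/3) = −0.75 ln(1 − 0.316) = −0.75 ln(0.684)
  = −0.75 × (-0.379797) = 0.284848 substitutions/site.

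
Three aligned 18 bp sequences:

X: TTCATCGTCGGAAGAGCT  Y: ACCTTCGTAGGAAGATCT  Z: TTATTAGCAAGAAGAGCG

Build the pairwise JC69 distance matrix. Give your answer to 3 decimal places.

X–Y: 5/18 sites differ → p ≈ 0.277778, d = −0.75 ln(1 − 0.370371) = 0.346968 ≈ 0.347.
X–Z: 7/18 sites differ → p ≈ 0.388889, d = −0.75 ln(1 − 0.518519) = 0.548166 ≈ 0.548.
Y–Z: 8/18 sites differ → p ≈ 0.444444, d = −0.75 ln(1 − 0.592592) = 0.673455 ≈ 0.673.

d(X,Y) = 0.347, d(X,Z) = 0.548, d(Y,Z) = 0.673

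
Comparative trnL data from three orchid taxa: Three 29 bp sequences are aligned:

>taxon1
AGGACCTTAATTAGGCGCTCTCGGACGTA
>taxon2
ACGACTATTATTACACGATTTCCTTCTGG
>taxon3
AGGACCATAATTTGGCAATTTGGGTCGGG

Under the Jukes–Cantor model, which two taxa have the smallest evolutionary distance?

taxon1–taxon2: 14/29 differ, p = 0.483, d = 0.774.
taxon1–taxon3: 9/29 differ, p = 0.310, d = 0.401.
taxon2–taxon3: 11/29 differ, p = 0.379, d = 0.529.
The smallest distance is between taxon1 and taxon3.

taxon1 and taxon3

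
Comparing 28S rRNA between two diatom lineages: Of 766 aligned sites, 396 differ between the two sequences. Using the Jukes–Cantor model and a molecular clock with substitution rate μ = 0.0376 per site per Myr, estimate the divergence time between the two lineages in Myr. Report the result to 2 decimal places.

11.66

p = 396/766 ≈ 0.516971.
d = −(3/4) ln(1 − 4p/3) = −0.75 ln(1 − 0.689295) = −0.75 ln(0.310705)
  = −0.75 × (-1.168911) = 0.876683 substitutions/site.
Under a molecular clock d = 2μt, so t = d/(2μ) = 0.876683 / (2 × 0.0376) = 11.66 Myr.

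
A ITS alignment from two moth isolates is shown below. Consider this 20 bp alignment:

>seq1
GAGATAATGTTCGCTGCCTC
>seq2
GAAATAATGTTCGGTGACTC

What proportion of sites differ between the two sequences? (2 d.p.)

The sequences differ at 3 of 20 positions (sites 3, 14, 17).
p = 3/20 = 0.15.

0.15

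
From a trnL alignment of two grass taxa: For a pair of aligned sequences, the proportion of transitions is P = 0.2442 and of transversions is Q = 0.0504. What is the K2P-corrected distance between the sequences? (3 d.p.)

Under the Kimura two-parameter model, d = −½ ln(1 − 2P − Q) − ¼ ln(1 − 2Q).
1 − 2P − Q = 0.4612, giving −½ ln(0.4612) = 0.386962.
1 − 2Q = 0.8992, giving −¼ ln(0.8992) = 0.026562.
d = 0.386962 + 0.026562 = 0.413524.

0.414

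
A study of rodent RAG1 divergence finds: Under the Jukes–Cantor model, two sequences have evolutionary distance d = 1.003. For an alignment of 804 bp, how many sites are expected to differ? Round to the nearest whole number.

Invert JC69: p = (3/4)(1 − e^(−4d/3)) = 0.75 × (1 − e^(-1.337333)) = 0.75 × (1 − 0.262545) = 0.553091.
Expected differing sites = pL ≈ 0.553091 × 804 = 444.685164 ≈ 445.

445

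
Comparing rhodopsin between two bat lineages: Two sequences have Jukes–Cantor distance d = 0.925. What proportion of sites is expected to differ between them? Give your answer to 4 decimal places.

p = (3/4)(1 − e^(−4d/3)) = 0.75 × (1 − e^(-1.233333)) = 0.75 × (1 − 0.291320) = 0.531510.

0.5315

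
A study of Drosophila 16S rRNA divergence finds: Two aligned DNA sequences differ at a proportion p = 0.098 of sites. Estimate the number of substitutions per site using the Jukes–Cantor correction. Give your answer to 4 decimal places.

d = −(3/4) ln(1 − 4p/3) = −0.75 ln(1 − 0.130667) = −0.75 ln(0.869333)
  = −0.75 × (-0.140029) = 0.105022 substitutions/site.

0.1050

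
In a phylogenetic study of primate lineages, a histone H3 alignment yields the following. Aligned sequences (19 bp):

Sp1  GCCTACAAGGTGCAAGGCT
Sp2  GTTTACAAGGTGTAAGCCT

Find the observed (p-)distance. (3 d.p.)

The sequences differ at 4 of 19 positions (sites 2, 3, 13, 17).
p = 4/19 = 0.210526… ≈ 0.211 (to 3 d.p.).

0.211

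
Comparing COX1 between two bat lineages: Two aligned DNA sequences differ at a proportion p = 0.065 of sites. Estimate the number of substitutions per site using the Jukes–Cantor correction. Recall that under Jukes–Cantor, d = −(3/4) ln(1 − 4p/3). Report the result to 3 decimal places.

d = −(3/4) ln(1 − 4p/3) = −0.75 ln(1 − 0.086667) = −0.75 ln(0.913333)
  = −0.75 × (-0.090655) = 0.067991 substitutions/site.

0.068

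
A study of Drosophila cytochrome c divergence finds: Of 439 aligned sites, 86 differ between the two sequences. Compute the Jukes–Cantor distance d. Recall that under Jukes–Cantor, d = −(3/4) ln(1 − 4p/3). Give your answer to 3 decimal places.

p = 86/439 ≈ 0.1959.
d = −(3/4) ln(1 − 4p/3) = −0.75 ln(1 − 0.2612) = −0.75 ln(0.7388)
  = −0.75 × (-0.302728) = 0.227046 substitutions/site.

0.227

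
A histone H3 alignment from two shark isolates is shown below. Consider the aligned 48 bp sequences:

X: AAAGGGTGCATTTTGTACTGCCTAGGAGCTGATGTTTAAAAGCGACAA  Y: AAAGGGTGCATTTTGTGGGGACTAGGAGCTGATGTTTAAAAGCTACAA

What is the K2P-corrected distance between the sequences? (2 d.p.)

0.11

Of 48 sites, 1 differences are transitions and 4 are transversions, so P = 1/48 ≈ 0.020833 and Q = 4/48 ≈ 0.083333.
Under the Kimura two-parameter model, d = −½ ln(1 − 2P − Q) − ¼ ln(1 − 2Q).
1 − 2P − Q = 0.875001, giving −½ ln(0.875001) = 0.066765.
1 − 2Q = 0.833334, giving −¼ ln(0.833334) = 0.045580.
d = 0.066765 + 0.045580 = 0.112345.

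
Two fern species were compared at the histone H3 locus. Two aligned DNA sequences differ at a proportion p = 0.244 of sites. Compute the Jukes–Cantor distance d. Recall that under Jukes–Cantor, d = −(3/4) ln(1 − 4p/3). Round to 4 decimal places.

0.2952

d = −(3/4) ln(1 − 4p/3) = −0.75 ln(1 − 0.325333) = −0.75 ln(0.674667)
  = −0.75 × (-0.393536) = 0.295152 substitutions/site.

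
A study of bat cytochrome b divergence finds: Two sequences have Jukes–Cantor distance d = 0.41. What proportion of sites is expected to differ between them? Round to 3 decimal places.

0.316

p = (3/4)(1 − e^(−4d/3)) = 0.75 × (1 − e^(-0.546667)) = 0.75 × (1 − 0.578876) = 0.315843.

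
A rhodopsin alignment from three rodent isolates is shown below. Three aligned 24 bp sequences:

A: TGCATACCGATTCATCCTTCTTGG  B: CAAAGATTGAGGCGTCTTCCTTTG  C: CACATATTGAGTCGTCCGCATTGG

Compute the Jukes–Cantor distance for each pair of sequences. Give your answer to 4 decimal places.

d(A,B) = 0.8240, d(A,C) = 0.5199, d(B,C) = 0.3694

A–B: 12/24 sites differ → p = 0.5, d = −0.75 ln(1 − 0.666667) = 0.823960 ≈ 0.8240.
A–C: 9/24 sites differ → p = 0.375, d = −0.75 ln(1 − 0.5) = 0.519860 ≈ 0.5199.
B–C: 7/24 sites differ → p ≈ 0.291667, d = −0.75 ln(1 − 0.388889) = 0.369358 ≈ 0.3694.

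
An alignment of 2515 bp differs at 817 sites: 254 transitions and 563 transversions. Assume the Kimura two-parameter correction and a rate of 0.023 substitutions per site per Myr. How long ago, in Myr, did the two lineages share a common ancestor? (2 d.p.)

9.26

P = 254/2515 ≈ 0.100994 and Q = 563/2515 ≈ 0.223857.
Under the Kimura two-parameter model, d = −½ ln(1 − 2P − Q) − ¼ ln(1 − 2Q).
1 − 2P − Q = 0.574155, giving −½ ln(0.574155) = 0.277428.
1 − 2Q = 0.552286, giving −¼ ln(0.552286) = 0.148422.
d = 0.277428 + 0.148422 = 0.425850.
Under a molecular clock d = 2μt, so t = d/(2μ) = 0.425850 / (2 × 0.023) = 9.26 Myr.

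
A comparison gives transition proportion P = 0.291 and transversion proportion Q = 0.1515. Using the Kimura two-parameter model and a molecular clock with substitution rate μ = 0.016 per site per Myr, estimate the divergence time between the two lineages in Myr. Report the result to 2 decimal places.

Under the Kimura two-parameter model, d = −½ ln(1 − 2P − Q) − ¼ ln(1 − 2Q).
1 − 2P − Q = 0.2665, giving −½ ln(0.2665) = 0.661191.
1 − 2Q = 0.697, giving −¼ ln(0.697) = 0.090242.
d = 0.661191 + 0.090242 = 0.751433.
Under a molecular clock d = 2μt, so t = d/(2μ) = 0.751433 / (2 × 0.016) = 23.48 Myr.

23.48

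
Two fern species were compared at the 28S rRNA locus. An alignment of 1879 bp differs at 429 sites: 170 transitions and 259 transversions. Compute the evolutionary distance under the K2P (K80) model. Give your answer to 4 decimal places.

P = 170/1879 ≈ 0.090474 and Q = 259/1879 ≈ 0.137839.
Under the Kimura two-parameter model, d = −½ ln(1 − 2P − Q) − ¼ ln(1 − 2Q).
1 − 2P − Q = 0.681213, giving −½ ln(0.681213) = 0.191940.
1 − 2Q = 0.724322, giving −¼ ln(0.724322) = 0.080630.
d = 0.191940 + 0.080630 = 0.272570.

0.2726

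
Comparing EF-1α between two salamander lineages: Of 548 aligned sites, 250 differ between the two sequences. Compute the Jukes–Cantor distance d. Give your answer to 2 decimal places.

p = 250/548 ≈ 0.456204.
d = −(3/4) ln(1 − 4p/3) = −0.75 ln(1 − 0.608272) = −0.75 ln(0.391728)
  = −0.75 × (-0.937188) = 0.702891 substitutions/site.

0.70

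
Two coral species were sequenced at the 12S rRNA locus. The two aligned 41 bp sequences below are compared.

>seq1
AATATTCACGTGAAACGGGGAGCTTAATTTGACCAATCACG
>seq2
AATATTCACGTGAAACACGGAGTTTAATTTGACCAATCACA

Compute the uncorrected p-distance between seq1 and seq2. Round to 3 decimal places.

The sequences differ at 4 of 41 positions (sites 17, 18, 23, 41).
p = 4/41 = 0.097560… ≈ 0.098 (to 3 d.p.).

0.098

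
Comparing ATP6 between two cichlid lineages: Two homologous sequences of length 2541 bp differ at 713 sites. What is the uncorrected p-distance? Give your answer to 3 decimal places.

0.281

p = 713/2541 = 0.280598… ≈ 0.281 (to 3 d.p.).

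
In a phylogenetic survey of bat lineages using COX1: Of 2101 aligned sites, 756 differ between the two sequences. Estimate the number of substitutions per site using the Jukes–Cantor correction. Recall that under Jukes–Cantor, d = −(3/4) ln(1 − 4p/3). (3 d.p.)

p = 756/2101 ≈ 0.359829.
d = −(3/4) ln(1 − 4p/3) = −0.75 ln(1 − 0.479772) = −0.75 ln(0.520228)
  = −0.75 × (-0.653488) = 0.490116 substitutions/site.

0.490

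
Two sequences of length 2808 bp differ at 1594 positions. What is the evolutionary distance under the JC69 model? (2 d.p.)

1.06

p = 1594/2808 ≈ 0.567664.
d = −(3/4) ln(1 − 4p/3) = −0.75 ln(1 − 0.756885) = −0.75 ln(0.243115)
  = −0.75 × (-1.414221) = 1.060666 substitutions/site.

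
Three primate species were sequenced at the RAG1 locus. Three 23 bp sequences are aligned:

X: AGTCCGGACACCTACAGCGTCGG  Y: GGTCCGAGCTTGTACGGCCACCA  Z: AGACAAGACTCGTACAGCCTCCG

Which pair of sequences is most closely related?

X and Z

X–Y: 11/23 differ, p = 0.478, d = 0.761.
X–Z: 7/23 differ, p = 0.304, d = 0.390.
Y–Z: 10/23 differ, p = 0.435, d = 0.650.
The smallest distance is between X and Z.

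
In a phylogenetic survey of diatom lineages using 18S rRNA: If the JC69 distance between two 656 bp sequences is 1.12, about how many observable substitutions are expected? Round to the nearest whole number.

Invert JC69: p = (3/4)(1 − e^(−4d/3)) = 0.75 × (1 − e^(-1.493333)) = 0.75 × (1 − 0.224623) = 0.581533.
Expected differing sites = pL ≈ 0.581533 × 656 = 381.485648 ≈ 381.

381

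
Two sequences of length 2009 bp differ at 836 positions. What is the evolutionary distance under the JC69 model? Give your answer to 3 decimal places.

0.607

p = 836/2009 ≈ 0.416127.
d = −(3/4) ln(1 − 4p/3) = −0.75 ln(1 − 0.554836) = −0.75 ln(0.445164)
  = −0.75 × (-0.809313) = 0.606985 substitutions/site.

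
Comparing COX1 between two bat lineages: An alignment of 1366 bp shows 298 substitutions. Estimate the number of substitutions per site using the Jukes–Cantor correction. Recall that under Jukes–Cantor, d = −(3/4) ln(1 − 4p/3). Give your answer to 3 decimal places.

0.258

p = 298/1366 ≈ 0.218155.
d = −(3/4) ln(1 − 4p/3) = −0.75 ln(1 − 0.290873) = −0.75 ln(0.709127)
  = −0.75 × (-0.343721) = 0.257791 substitutions/site.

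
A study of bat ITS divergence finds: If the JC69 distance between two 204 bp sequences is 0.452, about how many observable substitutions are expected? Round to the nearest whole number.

Invert JC69: p = (3/4)(1 − e^(−4d/3)) = 0.75 × (1 − e^(-0.602667)) = 0.75 × (1 − 0.547350) = 0.339488.
Expected differing sites = pL ≈ 0.339488 × 204 = 69.255552 ≈ 69.

69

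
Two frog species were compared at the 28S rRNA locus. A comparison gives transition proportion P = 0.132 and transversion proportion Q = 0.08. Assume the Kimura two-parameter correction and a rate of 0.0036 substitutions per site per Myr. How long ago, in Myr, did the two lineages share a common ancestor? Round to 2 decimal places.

35.33

Under the Kimura two-parameter model, d = −½ ln(1 − 2P − Q) − ¼ ln(1 − 2Q).
1 − 2P − Q = 0.656, giving −½ ln(0.656) = 0.210797.
1 − 2Q = 0.84, giving −¼ ln(0.84) = 0.043588.
d = 0.210797 + 0.043588 = 0.254385.
Under a molecular clock d = 2μt, so t = d/(2μ) = 0.254385 / (2 × 0.0036) = 35.33 Myr.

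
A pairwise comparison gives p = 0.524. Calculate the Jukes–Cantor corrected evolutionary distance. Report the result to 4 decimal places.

0.8997

d = −(3/4) ln(1 − 4p/3) = −0.75 ln(1 − 0.698667) = −0.75 ln(0.301333)
  = −0.75 × (-1.199539) = 0.899654 substitutions/site.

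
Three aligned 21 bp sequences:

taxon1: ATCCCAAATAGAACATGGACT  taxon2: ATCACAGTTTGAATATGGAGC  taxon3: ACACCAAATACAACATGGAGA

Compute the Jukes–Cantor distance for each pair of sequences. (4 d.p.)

d(taxon1,taxon2) = 0.4408, d(taxon1,taxon3) = 0.2865, d(taxon2,taxon3) = 0.6355

taxon1–taxon2: 7/21 sites differ → p ≈ 0.333333, d = −0.75 ln(1 − 0.444444) = 0.440839 ≈ 0.4408.
taxon1–taxon3: 5/21 sites differ → p ≈ 0.238095, d = −0.75 ln(1 − 0.31746) = 0.286451 ≈ 0.2865.
taxon2–taxon3: 9/21 sites differ → p ≈ 0.428571, d = −0.75 ln(1 − 0.571428) = 0.635472 ≈ 0.6355.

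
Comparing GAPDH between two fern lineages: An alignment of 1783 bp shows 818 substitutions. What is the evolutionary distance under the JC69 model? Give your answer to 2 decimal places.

0.71

p = 818/1783 ≈ 0.458777.
d = −(3/4) ln(1 − 4p/3) = −0.75 ln(1 − 0.611703) = −0.75 ln(0.388297)
  = −0.75 × (-0.945985) = 0.709489 substitutions/site.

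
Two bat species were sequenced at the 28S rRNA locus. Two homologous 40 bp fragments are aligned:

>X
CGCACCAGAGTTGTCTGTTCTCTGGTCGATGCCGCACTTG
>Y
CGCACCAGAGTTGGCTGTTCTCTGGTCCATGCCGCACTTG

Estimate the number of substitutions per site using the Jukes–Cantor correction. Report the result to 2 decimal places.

0.05

The sequences differ at 2 of 40 sites (14, 28), so p = 2/40 = 0.05.
d = −(3/4) ln(1 − 4p/3) = −0.75 ln(1 − 0.066667) = −0.75 ln(0.933333)
  = −0.75 × (-0.068993) = 0.051745 substitutions/site.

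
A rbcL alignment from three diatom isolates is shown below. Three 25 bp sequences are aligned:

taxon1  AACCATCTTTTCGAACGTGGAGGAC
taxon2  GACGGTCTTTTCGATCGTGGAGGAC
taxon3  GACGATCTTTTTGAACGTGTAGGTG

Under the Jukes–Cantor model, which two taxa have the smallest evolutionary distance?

taxon1–taxon2: 4/25 differ, p = 0.160, d = 0.180.
taxon1–taxon3: 6/25 differ, p = 0.240, d = 0.289.
taxon2–taxon3: 6/25 differ, p = 0.240, d = 0.289.
The smallest distance is between taxon1 and taxon2.

taxon1 and taxon2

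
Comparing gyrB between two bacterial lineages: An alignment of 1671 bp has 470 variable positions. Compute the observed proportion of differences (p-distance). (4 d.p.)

p = 470/1671 = 0.281268… ≈ 0.2813 (to 4 d.p.).

0.2813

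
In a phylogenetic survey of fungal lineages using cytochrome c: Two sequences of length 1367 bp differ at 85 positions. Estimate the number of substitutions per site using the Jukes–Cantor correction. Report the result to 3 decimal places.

p = 85/1367 ≈ 0.06218.
d = −(3/4) ln(1 − 4p/3) = −0.75 ln(1 − 0.082907) = −0.75 ln(0.917093)
  = −0.75 × (-0.086546) = 0.064910 substitutions/site.

0.065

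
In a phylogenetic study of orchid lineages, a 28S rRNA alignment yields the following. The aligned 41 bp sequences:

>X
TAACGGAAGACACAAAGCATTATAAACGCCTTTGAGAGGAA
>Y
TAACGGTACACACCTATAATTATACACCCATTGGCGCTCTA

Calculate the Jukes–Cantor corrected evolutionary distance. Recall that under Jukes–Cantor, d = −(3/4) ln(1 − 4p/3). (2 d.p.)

0.50

The sequences differ at 15 of 41 sites, so p = 15/41 ≈ 0.365854.
d = −(3/4) ln(1 − 4p/3) = −0.75 ln(1 − 0.487805) = −0.75 ln(0.512195)
  = −0.75 × (-0.669050) = 0.501788 substitutions/site.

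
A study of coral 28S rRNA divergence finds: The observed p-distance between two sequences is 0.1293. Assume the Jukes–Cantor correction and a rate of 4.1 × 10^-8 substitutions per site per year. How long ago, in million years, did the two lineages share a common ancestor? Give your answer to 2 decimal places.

1.73

d = −(3/4) ln(1 − 4p/3) = −0.75 ln(1 − 0.1724) = −0.75 ln(0.8276)
  = −0.75 × (-0.189225) = 0.141919 substitutions/site.
Under a molecular clock d = 2μt, so t = d/(2μ) = 0.141919 / (2 × 4.1 × 10^-8) = 1.73 million years.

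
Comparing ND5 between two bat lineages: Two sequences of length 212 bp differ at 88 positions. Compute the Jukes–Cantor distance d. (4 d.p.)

0.6047

p = 88/212 ≈ 0.415094.
d = −(3/4) ln(1 − 4p/3) = −0.75 ln(1 − 0.553459) = −0.75 ln(0.446541)
  = −0.75 × (-0.806224) = 0.604668 substitutions/site.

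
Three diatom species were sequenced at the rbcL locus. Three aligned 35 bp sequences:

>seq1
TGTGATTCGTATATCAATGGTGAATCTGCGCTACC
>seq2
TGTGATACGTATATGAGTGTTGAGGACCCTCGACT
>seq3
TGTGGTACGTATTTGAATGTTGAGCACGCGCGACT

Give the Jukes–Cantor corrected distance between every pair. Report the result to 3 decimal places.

d(seq1,seq2) = 0.458, d(seq1,seq3) = 0.407, d(seq2,seq3) = 0.195

seq1–seq2: 12/35 sites differ → p ≈ 0.342857, d = −0.75 ln(1 − 0.457143) = 0.458182 ≈ 0.458.
seq1–seq3: 11/35 sites differ → p ≈ 0.314286, d = −0.75 ln(1 − 0.419048) = 0.407315 ≈ 0.407.
seq2–seq3: 6/35 sites differ → p ≈ 0.171429, d = −0.75 ln(1 − 0.228572) = 0.194634 ≈ 0.195.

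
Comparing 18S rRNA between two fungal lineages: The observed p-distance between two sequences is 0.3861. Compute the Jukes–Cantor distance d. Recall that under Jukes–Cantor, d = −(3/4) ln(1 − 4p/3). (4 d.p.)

d = −(3/4) ln(1 − 4p/3) = −0.75 ln(1 − 0.5148) = −0.75 ln(0.4852)
  = −0.75 × (-0.723194) = 0.542396 substitutions/site.

0.5424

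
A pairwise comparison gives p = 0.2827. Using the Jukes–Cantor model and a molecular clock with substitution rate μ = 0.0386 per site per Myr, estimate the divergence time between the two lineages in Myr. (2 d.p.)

d = −(3/4) ln(1 − 4p/3) = −0.75 ln(1 − 0.376933) = −0.75 ln(0.623067)
  = −0.75 × (-0.473101) = 0.354826 substitutions/site.
Under a molecular clock d = 2μt, so t = d/(2μ) = 0.354826 / (2 × 0.0386) = 4.60 Myr.

4.60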